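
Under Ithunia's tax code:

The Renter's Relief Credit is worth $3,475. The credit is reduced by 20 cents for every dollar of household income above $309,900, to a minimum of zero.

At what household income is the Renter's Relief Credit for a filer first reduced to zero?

The credit falls by 20% of each dollar above $309,900, so it reaches zero when the excess is $3,475 / 20% = $17,375: income = $309,900 + $17,375 = $327,275.

$327,275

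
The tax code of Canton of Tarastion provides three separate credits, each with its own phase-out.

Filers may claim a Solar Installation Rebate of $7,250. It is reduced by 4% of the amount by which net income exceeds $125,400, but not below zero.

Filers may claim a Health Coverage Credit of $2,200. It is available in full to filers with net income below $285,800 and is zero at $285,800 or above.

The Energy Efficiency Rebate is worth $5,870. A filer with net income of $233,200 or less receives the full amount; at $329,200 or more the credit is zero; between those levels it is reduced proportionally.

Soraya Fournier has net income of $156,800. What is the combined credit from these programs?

Solar Installation Rebate: 4% of the $31,400 excess over $125,400 is $1,256; credit = $7,250 − $1,256 = $5,994.
Health Coverage Credit: $156,800 is below the $285,800 cutoff, so the full $2,200 applies.
Energy Efficiency Rebate: $156,800 is at or below the $233,200 threshold, so the full $5,870 applies.
Total: $5,994 + $2,200 + $5,870 = $14,064.

$14,064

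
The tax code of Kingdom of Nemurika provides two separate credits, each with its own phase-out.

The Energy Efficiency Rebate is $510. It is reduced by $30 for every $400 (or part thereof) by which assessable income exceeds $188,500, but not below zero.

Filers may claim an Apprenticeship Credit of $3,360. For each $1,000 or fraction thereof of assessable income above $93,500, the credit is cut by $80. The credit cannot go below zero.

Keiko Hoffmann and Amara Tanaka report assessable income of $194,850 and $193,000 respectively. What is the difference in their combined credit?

$120

Keiko ($194,850): Energy Efficiency Rebate: income exceeds $188,500 by $6,350, which is 16 full-or-partial $400 increments; reduction = 16 × $30 = $480, leaving $30. Apprenticeship Credit: income exceeds $93,500 by $101,350 → 102 increments × $80 = $8,160 ≥ base, so the credit is $0. total $30 + $0 = $30
Amara ($193,000): Energy Efficiency Rebate: income exceeds $188,500 by $4,500, which is 12 full-or-partial $400 increments; reduction = 12 × $30 = $360, leaving $150. Apprenticeship Credit: income exceeds $93,500 by $99,500 → 100 increments × $80 = $8,000 ≥ base, so the credit is $0. total $150 + $0 = $150
Difference: |$30 − $150| = $120.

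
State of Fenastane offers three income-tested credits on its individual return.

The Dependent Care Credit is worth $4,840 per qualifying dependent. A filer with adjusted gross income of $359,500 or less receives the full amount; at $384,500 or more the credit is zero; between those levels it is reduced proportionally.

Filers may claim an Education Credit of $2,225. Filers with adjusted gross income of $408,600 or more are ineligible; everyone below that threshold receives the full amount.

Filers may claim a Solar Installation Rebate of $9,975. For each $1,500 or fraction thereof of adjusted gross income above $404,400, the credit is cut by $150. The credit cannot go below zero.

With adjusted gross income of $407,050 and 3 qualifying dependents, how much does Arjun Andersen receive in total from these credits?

Dependent Care Credit: base = 3 × $4,840 = $14,520. $407,050 is at or above $384,500, so the credit is $0.
Education Credit: $407,050 is below the $408,600 cutoff, so the full $2,225 applies.
Solar Installation Rebate: income exceeds $404,400 by $2,650, which is 2 full-or-partial $1,500 increments; reduction = 2 × $150 = $300, leaving $9,675.
Total: $0 + $2,225 + $9,675 = $11,900.

$11,900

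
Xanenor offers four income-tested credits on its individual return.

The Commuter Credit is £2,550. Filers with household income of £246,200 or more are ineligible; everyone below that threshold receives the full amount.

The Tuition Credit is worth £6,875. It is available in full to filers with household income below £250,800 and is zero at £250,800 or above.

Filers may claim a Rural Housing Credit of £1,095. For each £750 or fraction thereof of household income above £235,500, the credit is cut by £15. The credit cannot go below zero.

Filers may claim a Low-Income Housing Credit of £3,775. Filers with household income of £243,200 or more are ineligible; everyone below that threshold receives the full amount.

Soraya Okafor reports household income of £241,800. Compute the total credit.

Commuter Credit: £241,800 is below the £246,200 cutoff, so the full £2,550 applies.
Tuition Credit: £241,800 is below the £250,800 cutoff, so the full £6,875 applies.
Rural Housing Credit: income exceeds £235,500 by £6,300, which is 9 full-or-partial £750 increments; reduction = 9 × £15 = £135, leaving £960.
Low-Income Housing Credit: £241,800 is below the £243,200 cutoff, so the full £3,775 applies.
Total: £2,550 + £6,875 + £960 + £3,775 = £14,160.

£14,160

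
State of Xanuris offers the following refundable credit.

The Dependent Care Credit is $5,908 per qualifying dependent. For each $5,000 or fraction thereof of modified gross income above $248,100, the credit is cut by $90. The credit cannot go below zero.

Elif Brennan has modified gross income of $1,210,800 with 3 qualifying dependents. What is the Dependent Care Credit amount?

$354

Dependent Care Credit: base = 3 × $5,908 = $17,724. income exceeds $248,100 by $962,700, which is 193 full-or-partial $5,000 increments; reduction = 193 × $90 = $17,370, leaving $354.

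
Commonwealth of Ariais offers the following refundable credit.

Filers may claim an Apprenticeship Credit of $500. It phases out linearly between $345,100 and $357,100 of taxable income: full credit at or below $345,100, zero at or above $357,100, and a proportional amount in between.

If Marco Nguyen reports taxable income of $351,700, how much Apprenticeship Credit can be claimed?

Apprenticeship Credit: $351,700 is $6,600 into a $12,000 phase-out range, leaving 5,400/12,000 of the credit: $500 × 5,400/12,000 = $225.

$225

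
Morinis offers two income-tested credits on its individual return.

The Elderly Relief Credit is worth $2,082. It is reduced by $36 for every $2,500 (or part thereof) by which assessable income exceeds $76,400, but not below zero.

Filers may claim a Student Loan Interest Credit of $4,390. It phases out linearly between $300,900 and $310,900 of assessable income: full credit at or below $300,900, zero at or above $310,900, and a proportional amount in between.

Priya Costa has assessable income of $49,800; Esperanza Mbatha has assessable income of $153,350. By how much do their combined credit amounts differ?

$1,116

Priya ($49,800): Elderly Relief Credit: $49,800 is at or below the $76,400 threshold, so the full $2,082 applies. Student Loan Interest Credit: $49,800 is at or below the $300,900 threshold, so the full $4,390 applies. total $2,082 + $4,390 = $6,472
Esperanza ($153,350): Elderly Relief Credit: income exceeds $76,400 by $76,950, which is 31 full-or-partial $2,500 increments; reduction = 31 × $36 = $1,116, leaving $966. Student Loan Interest Credit: $153,350 is at or below the $300,900 threshold, so the full $4,390 applies. total $966 + $4,390 = $5,356
Difference: |$6,472 − $5,356| = $1,116.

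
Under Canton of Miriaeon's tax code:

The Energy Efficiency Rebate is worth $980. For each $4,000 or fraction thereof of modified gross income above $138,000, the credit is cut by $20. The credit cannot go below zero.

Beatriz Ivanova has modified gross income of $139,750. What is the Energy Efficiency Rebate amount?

Energy Efficiency Rebate: income exceeds $138,000 by $1,750, which is 1 full-or-partial $4,000 increment; reduction = 1 × $20 = $20, leaving $960.

$960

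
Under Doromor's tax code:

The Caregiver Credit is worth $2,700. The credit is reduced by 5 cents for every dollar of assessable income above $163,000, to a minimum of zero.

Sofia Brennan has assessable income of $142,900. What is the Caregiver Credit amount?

$2,700

Caregiver Credit: $142,900 is at or below the $163,000 threshold, so the full $2,700 applies.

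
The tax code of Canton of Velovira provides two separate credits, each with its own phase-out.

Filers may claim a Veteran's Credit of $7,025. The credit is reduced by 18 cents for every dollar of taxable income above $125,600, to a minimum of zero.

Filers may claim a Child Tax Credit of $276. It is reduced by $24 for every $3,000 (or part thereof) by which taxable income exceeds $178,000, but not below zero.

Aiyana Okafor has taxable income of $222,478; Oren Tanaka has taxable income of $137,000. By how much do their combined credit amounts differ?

Aiyana ($222,478): Veteran's Credit: 18% of the $96,878 excess over $125,600 is $17,438.04 ≥ base, so the credit is $0. Child Tax Credit: income exceeds $178,000 by $44,478 → 15 increments × $24 = $360 ≥ base, so the credit is $0. total $0 + $0 = $0
Oren ($137,000): Veteran's Credit: 18% of the $11,400 excess over $125,600 is $2,052; credit = $7,025 − $2,052 = $4,973. Child Tax Credit: $137,000 is at or below the $178,000 threshold, so the full $276 applies. total $4,973 + $276 = $5,249
Difference: |$0 − $5,249| = $5,249.

$5,249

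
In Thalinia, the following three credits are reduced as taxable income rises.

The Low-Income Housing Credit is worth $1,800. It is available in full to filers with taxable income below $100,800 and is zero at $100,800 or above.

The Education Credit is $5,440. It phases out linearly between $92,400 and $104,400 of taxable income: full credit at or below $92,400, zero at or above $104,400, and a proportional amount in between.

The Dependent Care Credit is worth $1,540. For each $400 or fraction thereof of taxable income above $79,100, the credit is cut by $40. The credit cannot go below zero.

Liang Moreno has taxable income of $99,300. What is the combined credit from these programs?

Low-Income Housing Credit: $99,300 is below the $100,800 cutoff, so the full $1,800 applies.
Education Credit: $99,300 is $6,900 into a $12,000 phase-out range, leaving 5,100/12,000 of the credit: $5,440 × 5,100/12,000 = $2,312.
Dependent Care Credit: income exceeds $79,100 by $20,200 → 51 increments × $40 = $2,040 ≥ base, so the credit is $0.
Total: $1,800 + $2,312 + $0 = $4,112.

$4,112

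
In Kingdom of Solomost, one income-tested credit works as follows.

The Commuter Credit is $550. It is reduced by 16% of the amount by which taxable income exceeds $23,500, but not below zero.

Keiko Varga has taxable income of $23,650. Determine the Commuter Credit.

Commuter Credit: 16% of the $150 excess over $23,500 is $24; credit = $550 − $24 = $526.

$526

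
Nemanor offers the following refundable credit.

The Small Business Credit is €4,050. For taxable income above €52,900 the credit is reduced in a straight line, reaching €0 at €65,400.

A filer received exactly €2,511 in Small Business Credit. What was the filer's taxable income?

€57,650

€2,511 is 2,511/4,050 of the full €4,050, so 1,539/4,050 of the €12,500 range has been used: income = €52,900 + €12,500 × 1,539/4,050 = €57,650.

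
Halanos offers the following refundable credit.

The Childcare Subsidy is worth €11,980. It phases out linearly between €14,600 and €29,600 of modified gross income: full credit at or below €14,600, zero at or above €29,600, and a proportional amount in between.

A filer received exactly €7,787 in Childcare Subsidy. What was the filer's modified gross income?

€7,787 is 7,787/11,980 of the full €11,980, so 4,193/11,980 of the €15,000 range has been used: income = €14,600 + €15,000 × 4,193/11,980 = €19,850.

€19,850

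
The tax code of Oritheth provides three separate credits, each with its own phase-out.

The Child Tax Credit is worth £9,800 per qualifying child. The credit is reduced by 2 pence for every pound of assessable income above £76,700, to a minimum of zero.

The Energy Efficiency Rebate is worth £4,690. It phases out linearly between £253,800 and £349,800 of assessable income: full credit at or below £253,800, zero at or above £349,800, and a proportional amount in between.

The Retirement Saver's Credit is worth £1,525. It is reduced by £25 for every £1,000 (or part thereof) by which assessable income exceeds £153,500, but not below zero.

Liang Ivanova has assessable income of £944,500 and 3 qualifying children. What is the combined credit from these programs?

£12,044

Child Tax Credit: base = 3 × £9,800 = £29,400. 2% of the £867,800 excess over £76,700 is £17,356; credit = £29,400 − £17,356 = £12,044.
Energy Efficiency Rebate: £944,500 is at or above £349,800, so the credit is £0.
Retirement Saver's Credit: income exceeds £153,500 by £791,000 → 791 increments × £25 = £19,775 ≥ base, so the credit is £0.
Total: £12,044 + £0 + £0 = £12,044.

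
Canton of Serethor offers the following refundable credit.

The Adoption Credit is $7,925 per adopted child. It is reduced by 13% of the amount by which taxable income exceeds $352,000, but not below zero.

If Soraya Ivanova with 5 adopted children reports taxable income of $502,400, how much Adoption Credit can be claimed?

$20,073

Adoption Credit: base = 5 × $7,925 = $39,625. 13% of the $150,400 excess over $352,000 is $19,552; credit = $39,625 − $19,552 = $20,073.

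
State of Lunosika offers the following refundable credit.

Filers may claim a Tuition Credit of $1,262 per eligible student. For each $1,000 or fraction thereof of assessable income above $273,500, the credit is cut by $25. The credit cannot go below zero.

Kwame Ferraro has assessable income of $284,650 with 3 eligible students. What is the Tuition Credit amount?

Tuition Credit: base = 3 × $1,262 = $3,786. income exceeds $273,500 by $11,150, which is 12 full-or-partial $1,000 increments; reduction = 12 × $25 = $300, leaving $3,486.

$3,486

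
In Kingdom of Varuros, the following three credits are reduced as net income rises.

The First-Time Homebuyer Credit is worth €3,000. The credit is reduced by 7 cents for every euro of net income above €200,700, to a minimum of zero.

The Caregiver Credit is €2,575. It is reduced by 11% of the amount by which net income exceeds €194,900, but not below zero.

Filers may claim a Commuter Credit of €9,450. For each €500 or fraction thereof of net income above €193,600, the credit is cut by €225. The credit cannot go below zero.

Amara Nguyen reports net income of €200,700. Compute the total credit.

First-Time Homebuyer Credit: €200,700 is at or below the €200,700 threshold, so the full €3,000 applies.
Caregiver Credit: 11% of the €5,800 excess over €194,900 is €638; credit = €2,575 − €638 = €1,937.
Commuter Credit: income exceeds €193,600 by €7,100, which is 15 full-or-partial €500 increments; reduction = 15 × €225 = €3,375, leaving €6,075.
Total: €3,000 + €1,937 + €6,075 = €11,012.

€11,012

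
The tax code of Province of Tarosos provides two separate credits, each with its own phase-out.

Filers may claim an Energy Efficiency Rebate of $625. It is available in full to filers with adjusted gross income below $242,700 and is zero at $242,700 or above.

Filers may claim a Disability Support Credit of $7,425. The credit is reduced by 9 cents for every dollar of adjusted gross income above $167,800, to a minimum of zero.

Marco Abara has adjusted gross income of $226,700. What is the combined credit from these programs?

Energy Efficiency Rebate: $226,700 is below the $242,700 cutoff, so the full $625 applies.
Disability Support Credit: 9% of the $58,900 excess over $167,800 is $5,301; credit = $7,425 − $5,301 = $2,124.
Total: $625 + $2,124 = $2,749.

$2,749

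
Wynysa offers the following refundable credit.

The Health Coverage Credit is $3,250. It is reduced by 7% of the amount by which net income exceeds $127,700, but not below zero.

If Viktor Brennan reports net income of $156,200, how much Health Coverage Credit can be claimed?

$1,255

Health Coverage Credit: 7% of the $28,500 excess over $127,700 is $1,995; credit = $3,250 − $1,995 = $1,255.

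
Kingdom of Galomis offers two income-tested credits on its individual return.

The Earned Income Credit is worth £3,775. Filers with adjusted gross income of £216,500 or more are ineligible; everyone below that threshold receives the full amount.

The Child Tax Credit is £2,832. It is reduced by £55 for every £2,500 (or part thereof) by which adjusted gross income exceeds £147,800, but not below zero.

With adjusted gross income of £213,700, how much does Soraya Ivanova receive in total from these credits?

Earned Income Credit: £213,700 is below the £216,500 cutoff, so the full £3,775 applies.
Child Tax Credit: income exceeds £147,800 by £65,900, which is 27 full-or-partial £2,500 increments; reduction = 27 × £55 = £1,485, leaving £1,347.
Total: £3,775 + £1,347 = £5,122.

£5,122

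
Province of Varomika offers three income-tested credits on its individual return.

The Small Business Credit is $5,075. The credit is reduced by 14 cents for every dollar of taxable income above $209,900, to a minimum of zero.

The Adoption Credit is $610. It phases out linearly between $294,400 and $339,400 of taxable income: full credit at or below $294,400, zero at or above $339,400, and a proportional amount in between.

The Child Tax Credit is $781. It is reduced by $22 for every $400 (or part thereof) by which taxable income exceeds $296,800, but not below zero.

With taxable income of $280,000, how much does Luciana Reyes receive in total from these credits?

Small Business Credit: 14% of the $70,100 excess over $209,900 is $9,814 ≥ base, so the credit is $0.
Adoption Credit: $280,000 is at or below the $294,400 threshold, so the full $610 applies.
Child Tax Credit: $280,000 is at or below the $296,800 threshold, so the full $781 applies.
Total: $0 + $610 + $781 = $1,391.

$1,391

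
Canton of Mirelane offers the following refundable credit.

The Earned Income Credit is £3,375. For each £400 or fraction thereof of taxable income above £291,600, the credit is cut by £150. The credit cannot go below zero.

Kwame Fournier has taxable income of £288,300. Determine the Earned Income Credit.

Earned Income Credit: £288,300 is at or below the £291,600 threshold, so the full £3,375 applies.

£3,375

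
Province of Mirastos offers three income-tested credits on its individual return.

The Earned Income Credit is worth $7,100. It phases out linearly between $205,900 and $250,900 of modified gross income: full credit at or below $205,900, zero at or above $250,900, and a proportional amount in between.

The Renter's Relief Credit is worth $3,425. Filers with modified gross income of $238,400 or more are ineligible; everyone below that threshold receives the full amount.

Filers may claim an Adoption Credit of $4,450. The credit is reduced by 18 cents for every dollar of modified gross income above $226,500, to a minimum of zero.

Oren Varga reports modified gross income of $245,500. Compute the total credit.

Earned Income Credit: $245,500 is $39,600 into a $45,000 phase-out range, leaving 5,400/45,000 of the credit: $7,100 × 5,400/45,000 = $852.
Renter's Relief Credit: $245,500 meets or exceeds the $238,400 cutoff, so the credit is $0.
Adoption Credit: 18% of the $19,000 excess over $226,500 is $3,420; credit = $4,450 − $3,420 = $1,030.
Total: $852 + $0 + $1,030 = $1,882.

$1,882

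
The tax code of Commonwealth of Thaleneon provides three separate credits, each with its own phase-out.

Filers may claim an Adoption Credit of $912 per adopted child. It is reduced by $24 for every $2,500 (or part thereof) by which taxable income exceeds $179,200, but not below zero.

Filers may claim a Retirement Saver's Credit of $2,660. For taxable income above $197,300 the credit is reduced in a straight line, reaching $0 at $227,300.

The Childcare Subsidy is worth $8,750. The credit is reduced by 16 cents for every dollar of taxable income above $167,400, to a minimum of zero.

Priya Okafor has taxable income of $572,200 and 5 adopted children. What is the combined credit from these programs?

Adoption Credit: base = 5 × $912 = $4,560. income exceeds $179,200 by $393,000, which is 158 full-or-partial $2,500 increments; reduction = 158 × $24 = $3,792, leaving $768.
Retirement Saver's Credit: $572,200 is at or above $227,300, so the credit is $0.
Childcare Subsidy: 16% of the $404,800 excess over $167,400 is $64,768 ≥ base, so the credit is $0.
Total: $768 + $0 + $0 = $768.

$768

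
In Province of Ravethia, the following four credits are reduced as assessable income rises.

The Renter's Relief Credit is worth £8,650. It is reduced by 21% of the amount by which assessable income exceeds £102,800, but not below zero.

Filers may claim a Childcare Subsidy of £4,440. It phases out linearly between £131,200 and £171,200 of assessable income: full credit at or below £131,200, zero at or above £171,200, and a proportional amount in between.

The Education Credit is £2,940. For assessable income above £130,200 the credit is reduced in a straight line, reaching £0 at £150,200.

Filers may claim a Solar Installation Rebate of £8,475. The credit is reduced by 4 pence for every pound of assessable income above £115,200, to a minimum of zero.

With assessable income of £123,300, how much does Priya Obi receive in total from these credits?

£19,876

Renter's Relief Credit: 21% of the £20,500 excess over £102,800 is £4,305; credit = £8,650 − £4,305 = £4,345.
Childcare Subsidy: £123,300 is at or below the £131,200 threshold, so the full £4,440 applies.
Education Credit: £123,300 is at or below the £130,200 threshold, so the full £2,940 applies.
Solar Installation Rebate: 4% of the £8,100 excess over £115,200 is £324; credit = £8,475 − £324 = £8,151.
Total: £4,345 + £4,440 + £2,940 + £8,151 = £19,876.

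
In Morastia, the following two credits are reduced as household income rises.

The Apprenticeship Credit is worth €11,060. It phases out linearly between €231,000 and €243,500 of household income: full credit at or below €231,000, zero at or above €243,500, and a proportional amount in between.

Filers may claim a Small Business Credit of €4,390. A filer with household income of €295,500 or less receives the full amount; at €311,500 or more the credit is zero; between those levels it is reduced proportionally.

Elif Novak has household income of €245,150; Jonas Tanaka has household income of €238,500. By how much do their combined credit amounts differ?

Elif (€245,150): Apprenticeship Credit: €245,150 is at or above €243,500, so the credit is €0. Small Business Credit: €245,150 is at or below the €295,500 threshold, so the full €4,390 applies. total €0 + €4,390 = €4,390
Jonas (€238,500): Apprenticeship Credit: €238,500 is €7,500 into a €12,500 phase-out range, leaving 5,000/12,500 of the credit: €11,060 × 5,000/12,500 = €4,424. Small Business Credit: €238,500 is at or below the €295,500 threshold, so the full €4,390 applies. total €4,424 + €4,390 = €8,814
Difference: |€4,390 − €8,814| = €4,424.

€4,424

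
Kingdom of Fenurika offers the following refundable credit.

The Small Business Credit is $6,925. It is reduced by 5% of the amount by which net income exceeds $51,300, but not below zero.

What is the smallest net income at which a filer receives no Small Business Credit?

The credit falls by 5% of each dollar above $51,300, so it reaches zero when the excess is $6,925 / 5% = $138,500: income = $51,300 + $138,500 = $189,800.

$189,800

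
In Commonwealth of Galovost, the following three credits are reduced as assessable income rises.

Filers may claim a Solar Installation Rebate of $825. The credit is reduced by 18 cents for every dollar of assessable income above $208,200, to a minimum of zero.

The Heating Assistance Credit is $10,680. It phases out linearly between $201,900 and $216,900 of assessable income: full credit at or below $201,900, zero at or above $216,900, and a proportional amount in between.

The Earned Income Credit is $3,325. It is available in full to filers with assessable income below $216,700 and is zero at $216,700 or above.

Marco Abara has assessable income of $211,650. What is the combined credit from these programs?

Solar Installation Rebate: 18% of the $3,450 excess over $208,200 is $621; credit = $825 − $621 = $204.
Heating Assistance Credit: $211,650 is $9,750 into a $15,000 phase-out range, leaving 5,250/15,000 of the credit: $10,680 × 5,250/15,000 = $3,738.
Earned Income Credit: $211,650 is below the $216,700 cutoff, so the full $3,325 applies.
Total: $204 + $3,738 + $3,325 = $7,267.

$7,267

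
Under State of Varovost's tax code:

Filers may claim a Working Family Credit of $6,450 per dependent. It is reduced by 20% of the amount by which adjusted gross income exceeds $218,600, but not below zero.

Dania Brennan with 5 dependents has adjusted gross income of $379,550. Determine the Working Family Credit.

Working Family Credit: base = 5 × $6,450 = $32,250. 20% of the $160,950 excess over $218,600 is $32,190; credit = $32,250 − $32,190 = $60.

$60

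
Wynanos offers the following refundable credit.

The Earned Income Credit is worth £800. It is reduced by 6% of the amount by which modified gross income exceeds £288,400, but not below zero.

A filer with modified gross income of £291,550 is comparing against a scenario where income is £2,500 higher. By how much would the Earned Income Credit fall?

At £291,550 — 6% of the £3,150 excess over £288,400 is £189; credit = £800 − £189 = £611.
At £294,050 — 6% of the £5,650 excess over £288,400 is £339; credit = £800 − £339 = £461.
Lost: £611 − £461 = £150.

£150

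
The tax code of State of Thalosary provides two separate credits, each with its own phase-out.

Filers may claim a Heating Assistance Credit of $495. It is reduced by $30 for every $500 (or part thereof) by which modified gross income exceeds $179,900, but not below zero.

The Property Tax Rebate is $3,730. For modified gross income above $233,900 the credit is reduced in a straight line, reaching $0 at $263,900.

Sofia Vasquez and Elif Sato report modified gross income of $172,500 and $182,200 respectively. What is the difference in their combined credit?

$150

Sofia ($172,500): Heating Assistance Credit: $172,500 is at or below the $179,900 threshold, so the full $495 applies. Property Tax Rebate: $172,500 is at or below the $233,900 threshold, so the full $3,730 applies. total $495 + $3,730 = $4,225
Elif ($182,200): Heating Assistance Credit: income exceeds $179,900 by $2,300, which is 5 full-or-partial $500 increments; reduction = 5 × $30 = $150, leaving $345. Property Tax Rebate: $182,200 is at or below the $233,900 threshold, so the full $3,730 applies. total $345 + $3,730 = $4,075
Difference: |$4,225 − $4,075| = $150.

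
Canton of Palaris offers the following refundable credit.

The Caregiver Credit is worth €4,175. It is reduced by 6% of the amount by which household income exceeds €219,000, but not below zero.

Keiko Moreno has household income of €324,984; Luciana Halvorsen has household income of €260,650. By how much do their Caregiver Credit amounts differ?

Keiko (€324,984): Caregiver Credit: 6% of the €105,984 excess over €219,000 is €6,359.04 ≥ base, so the credit is €0.
Luciana (€260,650): Caregiver Credit: 6% of the €41,650 excess over €219,000 is €2,499; credit = €4,175 − €2,499 = €1,676.
Difference: |€0 − €1,676| = €1,676.

€1,676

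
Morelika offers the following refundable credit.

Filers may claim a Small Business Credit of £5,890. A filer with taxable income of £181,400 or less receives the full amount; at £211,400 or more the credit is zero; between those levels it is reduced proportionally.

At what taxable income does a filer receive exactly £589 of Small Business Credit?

£589 is 589/5,890 of the full £5,890, so 5,301/5,890 of the £30,000 range has been used: income = £181,400 + £30,000 × 5,301/5,890 = £208,400.

£208,400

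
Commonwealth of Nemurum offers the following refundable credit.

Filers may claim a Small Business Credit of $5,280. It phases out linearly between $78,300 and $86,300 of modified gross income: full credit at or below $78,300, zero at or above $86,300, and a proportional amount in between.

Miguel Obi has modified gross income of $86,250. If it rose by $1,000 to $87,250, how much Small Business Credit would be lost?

$33

At $86,250 — $86,250 is $7,950 into a $8,000 phase-out range, leaving 50/8,000 of the credit: $5,280 × 50/8,000 = $33.
At $87,250 — $87,250 is at or above $86,300, so the credit is $0.
Lost: $33 − $0 = $33.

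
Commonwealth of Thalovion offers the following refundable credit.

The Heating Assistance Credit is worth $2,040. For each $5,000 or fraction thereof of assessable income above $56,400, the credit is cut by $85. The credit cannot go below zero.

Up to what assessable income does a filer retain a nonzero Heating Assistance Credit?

$171,400

After 23 increments the reduction is 23 × $85 = $1,955, leaving $85; one more increment wipes it out. Increment 23 ends at excess 23 × $5,000 = $115,000, so the highest qualifying income is $56,400 + $115,000 = $171,400.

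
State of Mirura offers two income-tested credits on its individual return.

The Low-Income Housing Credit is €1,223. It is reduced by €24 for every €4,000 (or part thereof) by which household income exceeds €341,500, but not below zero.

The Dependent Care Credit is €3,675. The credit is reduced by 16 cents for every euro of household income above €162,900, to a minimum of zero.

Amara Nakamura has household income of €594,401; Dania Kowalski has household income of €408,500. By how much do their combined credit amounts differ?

Amara (€594,401): Low-Income Housing Credit: income exceeds €341,500 by €252,901 → 64 increments × €24 = €1,536 ≥ base, so the credit is €0. Dependent Care Credit: 16% of the €431,501 excess over €162,900 is €69,040.16 ≥ base, so the credit is €0. total €0 + €0 = €0
Dania (€408,500): Low-Income Housing Credit: income exceeds €341,500 by €67,000, which is 17 full-or-partial €4,000 increments; reduction = 17 × €24 = €408, leaving €815. Dependent Care Credit: 16% of the €245,600 excess over €162,900 is €39,296 ≥ base, so the credit is €0. total €815 + €0 = €815
Difference: |€0 − €815| = €815.

€815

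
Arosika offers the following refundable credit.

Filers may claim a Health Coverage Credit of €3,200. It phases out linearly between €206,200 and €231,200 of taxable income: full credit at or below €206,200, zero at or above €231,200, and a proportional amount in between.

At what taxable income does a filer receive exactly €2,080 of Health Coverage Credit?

€2,080 is 2,080/3,200 of the full €3,200, so 1,120/3,200 of the €25,000 range has been used: income = €206,200 + €25,000 × 1,120/3,200 = €214,950.

€214,950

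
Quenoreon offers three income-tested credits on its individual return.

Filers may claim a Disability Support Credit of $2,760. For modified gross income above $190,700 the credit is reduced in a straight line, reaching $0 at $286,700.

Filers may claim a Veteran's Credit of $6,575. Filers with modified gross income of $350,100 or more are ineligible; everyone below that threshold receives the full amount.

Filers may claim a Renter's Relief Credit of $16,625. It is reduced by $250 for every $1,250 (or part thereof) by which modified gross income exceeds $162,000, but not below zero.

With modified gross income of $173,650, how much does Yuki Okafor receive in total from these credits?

$23,460

Disability Support Credit: $173,650 is at or below the $190,700 threshold, so the full $2,760 applies.
Veteran's Credit: $173,650 is below the $350,100 cutoff, so the full $6,575 applies.
Renter's Relief Credit: income exceeds $162,000 by $11,650, which is 10 full-or-partial $1,250 increments; reduction = 10 × $250 = $2,500, leaving $14,125.
Total: $2,760 + $6,575 + $14,125 = $23,460.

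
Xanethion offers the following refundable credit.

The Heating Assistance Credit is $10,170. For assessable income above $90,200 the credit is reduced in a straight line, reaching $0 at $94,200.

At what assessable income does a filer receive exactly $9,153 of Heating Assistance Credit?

$90,600

$9,153 is 9,153/10,170 of the full $10,170, so 1,017/10,170 of the $4,000 range has been used: income = $90,200 + $4,000 × 1,017/10,170 = $90,600.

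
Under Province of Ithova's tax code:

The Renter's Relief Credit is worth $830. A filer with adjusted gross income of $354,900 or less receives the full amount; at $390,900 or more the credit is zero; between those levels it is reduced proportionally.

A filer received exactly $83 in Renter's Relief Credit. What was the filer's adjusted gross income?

$387,300

$83 is 83/830 of the full $830, so 747/830 of the $36,000 range has been used: income = $354,900 + $36,000 × 747/830 = $387,300.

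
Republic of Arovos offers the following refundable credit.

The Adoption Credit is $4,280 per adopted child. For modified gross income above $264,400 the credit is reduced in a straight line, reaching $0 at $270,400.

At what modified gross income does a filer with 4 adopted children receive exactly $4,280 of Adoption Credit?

$268,900

Full credit = 4 × $4,280 = $17,120.
$4,280 is 4,280/17,120 of the full $17,120, so 12,840/17,120 of the $6,000 range has been used: income = $264,400 + $6,000 × 12,840/17,120 = $268,900.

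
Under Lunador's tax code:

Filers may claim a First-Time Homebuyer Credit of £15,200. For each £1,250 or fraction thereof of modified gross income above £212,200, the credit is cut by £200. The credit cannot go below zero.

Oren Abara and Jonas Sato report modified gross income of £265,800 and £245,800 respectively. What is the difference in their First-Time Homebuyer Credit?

£3,200

Oren (£265,800): First-Time Homebuyer Credit: income exceeds £212,200 by £53,600, which is 43 full-or-partial £1,250 increments; reduction = 43 × £200 = £8,600, leaving £6,600.
Jonas (£245,800): First-Time Homebuyer Credit: income exceeds £212,200 by £33,600, which is 27 full-or-partial £1,250 increments; reduction = 27 × £200 = £5,400, leaving £9,800.
Difference: |£6,600 − £9,800| = £3,200.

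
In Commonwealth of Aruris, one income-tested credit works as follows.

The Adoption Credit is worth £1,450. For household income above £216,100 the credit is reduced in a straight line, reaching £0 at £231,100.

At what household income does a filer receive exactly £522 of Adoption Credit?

£522 is 522/1,450 of the full £1,450, so 928/1,450 of the £15,000 range has been used: income = £216,100 + £15,000 × 928/1,450 = £225,700.

£225,700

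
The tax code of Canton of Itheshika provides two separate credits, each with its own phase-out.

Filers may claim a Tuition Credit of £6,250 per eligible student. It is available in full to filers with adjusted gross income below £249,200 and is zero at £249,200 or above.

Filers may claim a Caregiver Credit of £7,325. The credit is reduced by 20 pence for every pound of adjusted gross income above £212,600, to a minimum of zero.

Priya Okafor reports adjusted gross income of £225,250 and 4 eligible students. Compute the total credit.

£29,795

Tuition Credit: base = 4 × £6,250 = £25,000. £225,250 is below the £249,200 cutoff, so the full £25,000 applies.
Caregiver Credit: 20% of the £12,650 excess over £212,600 is £2,530; credit = £7,325 − £2,530 = £4,795.
Total: £25,000 + £4,795 = £29,795.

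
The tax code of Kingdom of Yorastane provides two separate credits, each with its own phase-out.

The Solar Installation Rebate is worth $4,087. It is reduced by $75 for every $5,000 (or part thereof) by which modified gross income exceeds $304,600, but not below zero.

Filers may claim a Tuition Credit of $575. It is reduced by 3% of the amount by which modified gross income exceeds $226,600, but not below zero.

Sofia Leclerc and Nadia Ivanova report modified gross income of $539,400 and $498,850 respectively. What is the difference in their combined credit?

$600

Sofia ($539,400): Solar Installation Rebate: income exceeds $304,600 by $234,800, which is 47 full-or-partial $5,000 increments; reduction = 47 × $75 = $3,525, leaving $562. Tuition Credit: 3% of the $312,800 excess over $226,600 is $9,384 ≥ base, so the credit is $0. total $562 + $0 = $562
Nadia ($498,850): Solar Installation Rebate: income exceeds $304,600 by $194,250, which is 39 full-or-partial $5,000 increments; reduction = 39 × $75 = $2,925, leaving $1,162. Tuition Credit: 3% of the $272,250 excess over $226,600 is $8,167.50 ≥ base, so the credit is $0. total $1,162 + $0 = $1,162
Difference: |$562 − $1,162| = $600.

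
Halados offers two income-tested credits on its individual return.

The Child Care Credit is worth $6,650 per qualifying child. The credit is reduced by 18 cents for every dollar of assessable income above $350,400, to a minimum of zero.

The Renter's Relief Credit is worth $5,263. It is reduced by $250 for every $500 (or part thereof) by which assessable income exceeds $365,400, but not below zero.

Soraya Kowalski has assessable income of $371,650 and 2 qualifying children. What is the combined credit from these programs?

Child Care Credit: base = 2 × $6,650 = $13,300. 18% of the $21,250 excess over $350,400 is $3,825; credit = $13,300 − $3,825 = $9,475.
Renter's Relief Credit: income exceeds $365,400 by $6,250, which is 13 full-or-partial $500 increments; reduction = 13 × $250 = $3,250, leaving $2,013.
Total: $9,475 + $2,013 = $11,488.

$11,488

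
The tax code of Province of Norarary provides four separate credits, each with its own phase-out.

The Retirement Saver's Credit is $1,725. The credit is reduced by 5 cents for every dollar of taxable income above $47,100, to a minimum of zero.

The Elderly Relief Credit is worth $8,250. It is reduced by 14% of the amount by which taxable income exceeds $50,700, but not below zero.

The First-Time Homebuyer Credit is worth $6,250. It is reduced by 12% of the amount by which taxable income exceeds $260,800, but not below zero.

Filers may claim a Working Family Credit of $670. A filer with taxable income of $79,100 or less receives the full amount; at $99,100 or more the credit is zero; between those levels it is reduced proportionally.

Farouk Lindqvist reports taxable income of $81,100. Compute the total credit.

Retirement Saver's Credit: 5% of the $34,000 excess over $47,100 is $1,700; credit = $1,725 − $1,700 = $25.
Elderly Relief Credit: 14% of the $30,400 excess over $50,700 is $4,256; credit = $8,250 − $4,256 = $3,994.
First-Time Homebuyer Credit: $81,100 is at or below the $260,800 threshold, so the full $6,250 applies.
Working Family Credit: $81,100 is $2,000 into a $20,000 phase-out range, leaving 18,000/20,000 of the credit: $670 × 18,000/20,000 = $603.
Total: $25 + $3,994 + $6,250 + $603 = $10,872.

$10,872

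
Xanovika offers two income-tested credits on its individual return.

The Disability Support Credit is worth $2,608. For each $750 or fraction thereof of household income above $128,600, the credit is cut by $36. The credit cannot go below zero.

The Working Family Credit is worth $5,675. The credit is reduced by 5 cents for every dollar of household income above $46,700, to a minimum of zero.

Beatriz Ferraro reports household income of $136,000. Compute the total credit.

Disability Support Credit: income exceeds $128,600 by $7,400, which is 10 full-or-partial $750 increments; reduction = 10 × $36 = $360, leaving $2,248.
Working Family Credit: 5% of the $89,300 excess over $46,700 is $4,465; credit = $5,675 − $4,465 = $1,210.
Total: $2,248 + $1,210 = $3,458.

$3,458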